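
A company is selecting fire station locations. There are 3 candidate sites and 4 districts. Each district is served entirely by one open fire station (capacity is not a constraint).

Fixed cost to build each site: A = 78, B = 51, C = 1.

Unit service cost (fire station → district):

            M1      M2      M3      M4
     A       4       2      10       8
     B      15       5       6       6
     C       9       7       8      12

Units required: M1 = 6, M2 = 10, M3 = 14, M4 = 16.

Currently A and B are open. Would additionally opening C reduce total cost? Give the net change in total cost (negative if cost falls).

Current service cost with {A, B}: 224.
Adding C: each district re-picks its cheapest; new service cost 224, saving 0.
Extra fixed cost: 1. Net change = 1 − 0 = 1.
(Totals: 353 → 354.)

No — net change +1 (cost rises by 1).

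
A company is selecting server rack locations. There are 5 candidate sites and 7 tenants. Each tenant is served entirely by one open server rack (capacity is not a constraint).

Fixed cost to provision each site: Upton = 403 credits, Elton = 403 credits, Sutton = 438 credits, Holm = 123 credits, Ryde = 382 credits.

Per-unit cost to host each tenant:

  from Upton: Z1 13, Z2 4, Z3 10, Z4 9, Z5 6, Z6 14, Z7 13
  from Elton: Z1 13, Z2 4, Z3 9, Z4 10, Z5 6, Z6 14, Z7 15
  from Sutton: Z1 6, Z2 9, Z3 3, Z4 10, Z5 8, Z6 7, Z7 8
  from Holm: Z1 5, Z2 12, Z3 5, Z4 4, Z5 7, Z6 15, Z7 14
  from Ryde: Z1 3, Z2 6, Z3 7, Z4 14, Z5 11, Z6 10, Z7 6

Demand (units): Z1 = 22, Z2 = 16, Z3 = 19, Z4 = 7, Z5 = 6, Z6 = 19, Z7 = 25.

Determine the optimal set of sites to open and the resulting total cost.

Open Holm and Ryde; minimum total cost 1172.

For any fixed open set, each tenant goes to its cheapest open site; total = fixed + service.
{Holm, Ryde}: Z1→Ryde 3·22=66, Z2→Ryde 6·16=96, Z3→Holm 5·19=95, Z4→Holm 4·7=28, Z5→Holm 7·6=42, Z6→Ryde 10·19=190, Z7→Ryde 6·25=150. Service 667; fixed 505; total 1172.
{Ryde}: service 799 + fixed 382 = 1181
{Sutton}: Z1→Sutton 6·22=132, Z2→Sutton 9·16=144, Z3→Sutton 3·19=57, Z4→Sutton 10·7=70, Z5→Sutton 8·6=48, Z6→Sutton 7·19=133, Z7→Sutton 8·25=200. Service 784; fixed 438; total 1222.
{Upton, Elton, Sutton, Holm, Ryde}: service 534 + fixed 1749 = 2283
No other subset beats 1172.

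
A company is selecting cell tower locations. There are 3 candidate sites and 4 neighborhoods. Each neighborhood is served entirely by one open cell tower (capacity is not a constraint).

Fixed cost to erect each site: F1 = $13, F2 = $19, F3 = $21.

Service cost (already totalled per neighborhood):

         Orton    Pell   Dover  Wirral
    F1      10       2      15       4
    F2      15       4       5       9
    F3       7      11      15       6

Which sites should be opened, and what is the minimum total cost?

For any fixed open set, each neighborhood goes to its cheapest open site; total = fixed + service.
{F1}: Orton→F1 10, Pell→F1 2, Dover→F1 15, Wirral→F1 4. Service 31; fixed 13; total 44.
{F2}: Orton→F2 15, Pell→F2 4, Dover→F2 5, Wirral→F2 9. Service 33; fixed 19; total 52.
{F1, F2}: service 21 + fixed 32 = 53
{F1, F2, F3}: service 18 + fixed 53 = 71
No other subset beats 44.

Open F1 only; minimum total cost 44.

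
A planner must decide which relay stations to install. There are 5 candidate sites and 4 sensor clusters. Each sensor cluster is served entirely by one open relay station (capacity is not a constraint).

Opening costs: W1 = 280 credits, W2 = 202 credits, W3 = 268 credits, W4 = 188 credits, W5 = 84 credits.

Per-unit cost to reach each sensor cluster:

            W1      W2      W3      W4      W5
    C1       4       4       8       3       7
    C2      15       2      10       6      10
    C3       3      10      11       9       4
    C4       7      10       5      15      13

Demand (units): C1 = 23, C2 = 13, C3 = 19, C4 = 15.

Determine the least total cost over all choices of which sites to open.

For any fixed open set, each sensor cluster goes to its cheapest open site; total = fixed + service.
{W2, W5}: C1→W2 4·23=92, C2→W2 2·13=26, C3→W5 4·19=76, C4→W2 10·15=150. Service 344; fixed 286; total 630.
{W5}: service 562 + fixed 84 = 646
{W2}: service 458 + fixed 202 = 660
{W1, W2, W3, W4, W5}: service 227 + fixed 1022 = 1249
No other subset beats 630.

Minimum total cost: 630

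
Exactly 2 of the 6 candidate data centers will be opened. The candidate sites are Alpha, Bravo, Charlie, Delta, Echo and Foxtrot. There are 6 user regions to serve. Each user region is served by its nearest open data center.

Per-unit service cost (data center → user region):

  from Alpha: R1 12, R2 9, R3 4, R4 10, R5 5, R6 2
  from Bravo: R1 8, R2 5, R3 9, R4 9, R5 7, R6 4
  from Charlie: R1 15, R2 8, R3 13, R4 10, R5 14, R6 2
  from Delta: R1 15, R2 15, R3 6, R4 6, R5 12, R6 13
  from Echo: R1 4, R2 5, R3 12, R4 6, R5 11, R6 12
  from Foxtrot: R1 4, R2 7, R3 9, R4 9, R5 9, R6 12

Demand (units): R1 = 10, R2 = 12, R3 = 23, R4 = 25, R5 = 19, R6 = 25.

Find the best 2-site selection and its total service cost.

Choose Alpha and Echo; total service cost 487.

With exactly 2 open, each user region uses its cheapest among the chosen.
{Alpha, Echo}: R1→Echo 4·10=40, R2→Echo 5·12=60, R3→Alpha 4·23=92, R4→Echo 6·25=150, R5→Alpha 5·19=95, R6→Alpha 2·25=50. Service cost 487.
{Alpha, Foxtrot}: service cost 586
{Alpha, Bravo}: service cost 602
Among all 15 size-2 choices, {Alpha, Echo} is lowest.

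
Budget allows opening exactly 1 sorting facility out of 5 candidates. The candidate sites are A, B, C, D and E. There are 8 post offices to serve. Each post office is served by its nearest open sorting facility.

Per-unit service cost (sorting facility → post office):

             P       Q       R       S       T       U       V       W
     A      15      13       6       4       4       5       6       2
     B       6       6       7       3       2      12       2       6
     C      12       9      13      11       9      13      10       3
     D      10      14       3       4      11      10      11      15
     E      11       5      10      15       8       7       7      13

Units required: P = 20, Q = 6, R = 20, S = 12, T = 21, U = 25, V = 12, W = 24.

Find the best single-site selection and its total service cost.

With exactly 1 open, each post office uses its cheapest among the chosen.
{B}: P→B 6·20=120, Q→B 6·6=36, R→B 7·20=140, S→B 3·12=36, T→B 2·21=42, U→B 12·25=300, V→B 2·12=24, W→B 6·24=144. Service cost 842.
{A}: service cost 875
{D}: service cost 1365
Among all 5 size-1 choices, {B} is lowest.

Choose B only; total service cost 842.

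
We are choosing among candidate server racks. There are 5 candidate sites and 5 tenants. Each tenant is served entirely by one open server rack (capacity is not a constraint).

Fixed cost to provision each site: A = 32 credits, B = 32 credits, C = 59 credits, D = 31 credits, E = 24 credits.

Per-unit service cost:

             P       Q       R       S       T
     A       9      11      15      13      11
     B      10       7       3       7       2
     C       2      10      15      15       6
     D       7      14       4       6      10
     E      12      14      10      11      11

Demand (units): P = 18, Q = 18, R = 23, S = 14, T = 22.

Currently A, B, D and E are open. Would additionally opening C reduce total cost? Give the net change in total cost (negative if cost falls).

Yes — net change −31 (cost falls by 31).

Current service cost with {A, B, D, E}: 449.
Adding C: each tenant re-picks its cheapest; new service cost 359, saving 90.
Extra fixed cost: 59. Net change = 59 − 90 = -31.
(Totals: 568 → 537.)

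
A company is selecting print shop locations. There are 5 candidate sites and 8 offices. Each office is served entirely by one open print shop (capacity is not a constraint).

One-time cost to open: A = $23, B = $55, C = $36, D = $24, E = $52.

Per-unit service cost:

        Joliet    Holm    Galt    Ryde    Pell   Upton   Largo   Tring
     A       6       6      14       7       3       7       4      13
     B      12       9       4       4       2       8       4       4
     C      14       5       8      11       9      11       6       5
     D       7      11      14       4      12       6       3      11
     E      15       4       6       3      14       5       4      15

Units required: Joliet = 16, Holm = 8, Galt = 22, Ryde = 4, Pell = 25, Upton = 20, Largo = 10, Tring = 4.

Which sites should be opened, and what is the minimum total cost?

For any fixed open set, each office goes to its cheapest open site; total = fixed + service.
{A, B, E}: Joliet→A 6·16=96, Holm→E 4·8=32, Galt→B 4·22=88, Ryde→E 3·4=12, Pell→B 2·25=50, Upton→E 5·20=100, Largo→A 4·10=40, Tring→B 4·4=16. Service 434; fixed 130; total 564.
{A, B, D}: Joliet→A 6·16=96, Holm→A 6·8=48, Galt→B 4·22=88, Ryde→B 4·4=16, Pell→B 2·25=50, Upton→D 6·20=120, Largo→D 3·10=30, Tring→B 4·4=16. Service 464; fixed 102; total 566.
{B, D, E}: Joliet→D 7·16=112, Holm→E 4·8=32, Galt→B 4·22=88, Ryde→E 3·4=12, Pell→B 2·25=50, Upton→E 5·20=100, Largo→D 3·10=30, Tring→B 4·4=16. Service 440; fixed 131; total 571.
{A, B, C, D, E}: Joliet→A 6·16=96, Holm→E 4·8=32, Galt→B 4·22=88, Ryde→E 3·4=12, Pell→B 2·25=50, Upton→E 5·20=100, Largo→D 3·10=30, Tring→B 4·4=16. Service 424; fixed 190; total 614.
No other subset beats 564.

Open A, B and E; minimum total cost 564.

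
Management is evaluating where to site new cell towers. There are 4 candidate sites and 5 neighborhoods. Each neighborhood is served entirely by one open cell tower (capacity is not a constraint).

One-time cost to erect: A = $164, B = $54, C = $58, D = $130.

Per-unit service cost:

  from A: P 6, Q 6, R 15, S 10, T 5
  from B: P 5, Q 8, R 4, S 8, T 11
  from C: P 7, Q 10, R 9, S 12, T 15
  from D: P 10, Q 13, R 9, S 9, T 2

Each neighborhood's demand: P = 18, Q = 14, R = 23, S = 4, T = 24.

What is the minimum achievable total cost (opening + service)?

For any fixed open set, each neighborhood goes to its cheapest open site; total = fixed + service.
{B, D}: P→B 5·18=90, Q→B 8·14=112, R→B 4·23=92, S→B 8·4=32, T→D 2·24=48. Service 374; fixed 184; total 558.
{B, C, D}: service 374 + fixed 242 = 616
{A, B}: service 418 + fixed 218 = 636
{A, B, C, D}: service 346 + fixed 406 = 752
No other subset beats 558.

Minimum total cost: 558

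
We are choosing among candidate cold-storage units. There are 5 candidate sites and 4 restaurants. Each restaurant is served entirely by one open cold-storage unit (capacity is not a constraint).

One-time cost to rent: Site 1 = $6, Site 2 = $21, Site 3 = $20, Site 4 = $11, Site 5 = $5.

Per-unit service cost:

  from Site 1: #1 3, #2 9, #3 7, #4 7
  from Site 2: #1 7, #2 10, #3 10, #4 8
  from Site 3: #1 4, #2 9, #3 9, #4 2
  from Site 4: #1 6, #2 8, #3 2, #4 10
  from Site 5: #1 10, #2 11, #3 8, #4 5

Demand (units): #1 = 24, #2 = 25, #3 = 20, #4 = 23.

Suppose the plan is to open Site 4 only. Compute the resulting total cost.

Each restaurant is assigned to its cheapest site among the open ones.
{Site 4}: #1→Site 4 6·24=144, #2→Site 4 8·25=200, #3→Site 4 2·20=40, #4→Site 4 10·23=230. Service 614; fixed 11; total 625.

Total cost: 625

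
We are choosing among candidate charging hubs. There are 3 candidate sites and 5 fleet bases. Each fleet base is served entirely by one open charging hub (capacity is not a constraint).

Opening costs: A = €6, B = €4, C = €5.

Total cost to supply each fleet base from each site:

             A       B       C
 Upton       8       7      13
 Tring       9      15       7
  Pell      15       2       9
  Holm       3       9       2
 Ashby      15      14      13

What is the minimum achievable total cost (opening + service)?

Minimum total cost: 40

For any fixed open set, each fleet base goes to its cheapest open site; total = fixed + service.
{B, C}: Upton→B 7, Tring→C 7, Pell→B 2, Holm→C 2, Ashby→C 13. Service 31; fixed 9; total 40.
{A, B}: service 35 + fixed 10 = 45
{A, B, C}: service 31 + fixed 15 = 46
{B}: service 47 + fixed 4 = 51
No other subset beats 40.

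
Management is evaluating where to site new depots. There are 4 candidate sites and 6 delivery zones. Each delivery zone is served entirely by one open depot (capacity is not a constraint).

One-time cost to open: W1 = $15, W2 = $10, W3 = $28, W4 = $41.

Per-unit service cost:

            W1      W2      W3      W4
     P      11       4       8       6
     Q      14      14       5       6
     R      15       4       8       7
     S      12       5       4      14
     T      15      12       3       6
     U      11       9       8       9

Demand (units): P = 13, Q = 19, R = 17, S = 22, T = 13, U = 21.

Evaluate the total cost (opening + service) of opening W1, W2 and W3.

Total cost: 563

Each delivery zone is assigned to its cheapest site among the open ones.
{W1, W2, W3}: P→W2 4·13=52, Q→W3 5·19=95, R→W2 4·17=68, S→W3 4·22=88, T→W3 3·13=39, U→W3 8·21=168. Service 510; fixed 53; total 563.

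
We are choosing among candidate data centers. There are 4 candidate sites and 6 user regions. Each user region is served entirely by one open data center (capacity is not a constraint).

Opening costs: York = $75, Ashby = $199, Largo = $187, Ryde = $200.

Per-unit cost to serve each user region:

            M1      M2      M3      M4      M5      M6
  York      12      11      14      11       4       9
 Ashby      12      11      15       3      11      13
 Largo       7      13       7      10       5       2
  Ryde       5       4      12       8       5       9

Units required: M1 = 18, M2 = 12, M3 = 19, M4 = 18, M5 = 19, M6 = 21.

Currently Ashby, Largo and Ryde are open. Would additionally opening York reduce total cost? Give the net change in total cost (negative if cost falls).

Current service cost with {Ashby, Largo, Ryde}: 462.
Adding York: each user region re-picks its cheapest; new service cost 443, saving 19.
Extra fixed cost: 75. Net change = 75 − 19 = 56.
(Totals: 1048 → 1104.)

No — net change +56 (cost rises by 56).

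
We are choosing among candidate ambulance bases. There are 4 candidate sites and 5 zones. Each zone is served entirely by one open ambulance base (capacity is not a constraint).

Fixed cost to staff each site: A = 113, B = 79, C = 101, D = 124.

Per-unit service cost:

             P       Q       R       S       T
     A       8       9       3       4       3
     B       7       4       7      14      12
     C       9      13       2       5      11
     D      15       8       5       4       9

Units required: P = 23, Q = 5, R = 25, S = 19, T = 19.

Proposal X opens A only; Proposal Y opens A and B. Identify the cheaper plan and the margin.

Proposal X is cheaper by 31.

Proposal X: {A}: P→A 8·23=184, Q→A 9·5=45, R→A 3·25=75, S→A 4·19=76, T→A 3·19=57. Service 437; fixed 113; total 550.
Proposal Y: {A, B}: P→B 7·23=161, Q→B 4·5=20, R→A 3·25=75, S→A 4·19=76, T→A 3·19=57. Service 389; fixed 192; total 581.
Difference: |550 − 581| = 31.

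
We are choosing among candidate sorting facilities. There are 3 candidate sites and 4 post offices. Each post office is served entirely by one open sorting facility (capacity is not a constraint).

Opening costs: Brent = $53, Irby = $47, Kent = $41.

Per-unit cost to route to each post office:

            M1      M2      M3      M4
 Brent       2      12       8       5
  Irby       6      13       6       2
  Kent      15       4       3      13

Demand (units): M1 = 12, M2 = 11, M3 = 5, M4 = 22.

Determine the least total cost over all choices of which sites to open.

Minimum total cost: 263

For any fixed open set, each post office goes to its cheapest open site; total = fixed + service.
{Irby, Kent}: M1→Irby 6·12=72, M2→Kent 4·11=44, M3→Kent 3·5=15, M4→Irby 2·22=44. Service 175; fixed 88; total 263.
{Brent, Irby, Kent}: service 127 + fixed 141 = 268
{Brent, Kent}: service 193 + fixed 94 = 287
{Kent}: M1→Kent 15·12=180, M2→Kent 4·11=44, M3→Kent 3·5=15, M4→Kent 13·22=286. Service 525; fixed 41; total 566.
No other subset beats 263.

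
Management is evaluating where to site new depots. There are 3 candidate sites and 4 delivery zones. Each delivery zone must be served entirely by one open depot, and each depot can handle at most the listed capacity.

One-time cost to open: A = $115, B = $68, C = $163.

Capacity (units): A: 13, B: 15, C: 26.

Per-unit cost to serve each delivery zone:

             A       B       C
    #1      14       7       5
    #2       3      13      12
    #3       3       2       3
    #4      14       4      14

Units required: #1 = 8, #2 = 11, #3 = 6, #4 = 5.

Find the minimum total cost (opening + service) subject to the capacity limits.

Minimum total cost: 435

Open {B, C}: #1→C 5·8=40, #2→C 12·11=132, #3→B 2·6=12, #4→B 4·5=20.
Loads: B carries 11/15, C carries 19/26. Service 204; fixed 231; total 435.
Next best feasible plan costs 439.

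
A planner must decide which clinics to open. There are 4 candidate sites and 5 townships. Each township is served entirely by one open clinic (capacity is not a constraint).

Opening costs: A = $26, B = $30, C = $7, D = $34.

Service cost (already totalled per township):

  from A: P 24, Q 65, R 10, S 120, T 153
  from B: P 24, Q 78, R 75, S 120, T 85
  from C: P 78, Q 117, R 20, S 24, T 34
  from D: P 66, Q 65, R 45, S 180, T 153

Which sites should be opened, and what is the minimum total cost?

For any fixed open set, each township goes to its cheapest open site; total = fixed + service.
{A, C}: P→A 24, Q→A 65, R→A 10, S→C 24, T→C 34. Service 157; fixed 33; total 190.
{B, C}: service 180 + fixed 37 = 217
{A, B, C}: P→A 24, Q→A 65, R→A 10, S→C 24, T→C 34. Service 157; fixed 63; total 220.
{A, B, C, D}: P→A 24, Q→A 65, R→A 10, S→C 24, T→C 34. Service 157; fixed 97; total 254.
No other subset beats 190.

Open A and C; minimum total cost 190.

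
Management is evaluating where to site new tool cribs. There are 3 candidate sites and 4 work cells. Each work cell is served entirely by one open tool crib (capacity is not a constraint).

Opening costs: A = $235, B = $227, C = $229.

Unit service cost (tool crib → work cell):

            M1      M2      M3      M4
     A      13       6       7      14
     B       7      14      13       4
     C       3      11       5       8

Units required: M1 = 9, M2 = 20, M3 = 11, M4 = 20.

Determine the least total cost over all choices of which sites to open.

Minimum total cost: 691

For any fixed open set, each work cell goes to its cheapest open site; total = fixed + service.
{C}: M1→C 3·9=27, M2→C 11·20=220, M3→C 5·11=55, M4→C 8·20=160. Service 462; fixed 229; total 691.
{B}: service 566 + fixed 227 = 793
{A, B}: service 340 + fixed 462 = 802
{A, B, C}: M1→C 3·9=27, M2→A 6·20=120, M3→C 5·11=55, M4→B 4·20=80. Service 282; fixed 691; total 973.
No other subset beats 691.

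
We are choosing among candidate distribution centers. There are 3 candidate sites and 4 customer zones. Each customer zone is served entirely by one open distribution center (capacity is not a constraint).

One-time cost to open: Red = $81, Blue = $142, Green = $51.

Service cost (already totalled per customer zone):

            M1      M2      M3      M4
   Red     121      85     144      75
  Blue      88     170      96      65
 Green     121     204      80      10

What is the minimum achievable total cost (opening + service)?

For any fixed open set, each customer zone goes to its cheapest open site; total = fixed + service.
{Red, Green}: M1→Red 121, M2→Red 85, M3→Green 80, M4→Green 10. Service 296; fixed 132; total 428.
{Green}: service 415 + fixed 51 = 466
{Red}: service 425 + fixed 81 = 506
{Red, Blue, Green}: M1→Blue 88, M2→Red 85, M3→Green 80, M4→Green 10. Service 263; fixed 274; total 537.
No other subset beats 428.

Minimum total cost: 428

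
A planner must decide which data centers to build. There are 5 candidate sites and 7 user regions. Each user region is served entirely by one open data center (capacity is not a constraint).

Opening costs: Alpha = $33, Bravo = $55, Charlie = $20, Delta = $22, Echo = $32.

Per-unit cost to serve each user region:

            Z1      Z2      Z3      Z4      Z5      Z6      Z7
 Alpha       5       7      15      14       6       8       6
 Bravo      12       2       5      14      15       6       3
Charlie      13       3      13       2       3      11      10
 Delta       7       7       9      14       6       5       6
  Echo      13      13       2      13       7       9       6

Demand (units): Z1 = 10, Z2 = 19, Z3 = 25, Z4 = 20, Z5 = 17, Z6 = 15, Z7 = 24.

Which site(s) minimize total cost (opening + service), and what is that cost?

For any fixed open set, each user region goes to its cheapest open site; total = fixed + service.
{Bravo, Charlie, Delta, Echo}: Z1→Delta 7·10=70, Z2→Bravo 2·19=38, Z3→Echo 2·25=50, Z4→Charlie 2·20=40, Z5→Charlie 3·17=51, Z6→Delta 5·15=75, Z7→Bravo 3·24=72. Service 396; fixed 129; total 525.
{Alpha, Bravo, Charlie, Echo}: service 391 + fixed 140 = 531
{Alpha, Bravo, Charlie, Delta, Echo}: Z1→Alpha 5·10=50, Z2→Bravo 2·19=38, Z3→Echo 2·25=50, Z4→Charlie 2·20=40, Z5→Charlie 3·17=51, Z6→Delta 5·15=75, Z7→Bravo 3·24=72. Service 376; fixed 162; total 538.
{Charlie}: Z1→Charlie 13·10=130, Z2→Charlie 3·19=57, Z3→Charlie 13·25=325, Z4→Charlie 2·20=40, Z5→Charlie 3·17=51, Z6→Charlie 11·15=165, Z7→Charlie 10·24=240. Service 1008; fixed 20; total 1028.
No other subset beats 525.

Open Bravo, Charlie, Delta and Echo; minimum total cost 525.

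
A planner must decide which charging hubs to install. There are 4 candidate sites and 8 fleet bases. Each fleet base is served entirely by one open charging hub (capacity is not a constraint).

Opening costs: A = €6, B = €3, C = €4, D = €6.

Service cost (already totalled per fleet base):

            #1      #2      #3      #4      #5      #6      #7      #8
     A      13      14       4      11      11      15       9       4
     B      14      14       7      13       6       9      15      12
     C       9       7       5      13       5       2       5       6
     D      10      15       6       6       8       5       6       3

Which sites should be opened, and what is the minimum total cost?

Open C and D; minimum total cost 52.

For any fixed open set, each fleet base goes to its cheapest open site; total = fixed + service.
{C, D}: #1→C 9, #2→C 7, #3→C 5, #4→D 6, #5→C 5, #6→C 2, #7→C 5, #8→D 3. Service 42; fixed 10; total 52.
{B, C, D}: service 42 + fixed 13 = 55
{C}: service 52 + fixed 4 = 56
{A, B, C, D}: service 41 + fixed 19 = 60
(All 15 nonempty subsets were checked; C and D is lowest.)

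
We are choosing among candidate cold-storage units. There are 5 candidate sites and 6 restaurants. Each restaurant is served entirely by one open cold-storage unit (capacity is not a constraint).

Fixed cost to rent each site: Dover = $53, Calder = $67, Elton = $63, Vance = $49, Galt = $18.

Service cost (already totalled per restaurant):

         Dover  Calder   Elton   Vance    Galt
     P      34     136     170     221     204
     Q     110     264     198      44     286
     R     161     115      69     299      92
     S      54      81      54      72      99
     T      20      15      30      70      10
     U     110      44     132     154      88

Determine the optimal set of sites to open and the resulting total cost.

Open Dover, Vance and Galt; minimum total cost 442.

For any fixed open set, each restaurant goes to its cheapest open site; total = fixed + service.
{Dover, Vance, Galt}: P→Dover 34, Q→Vance 44, R→Galt 92, S→Dover 54, T→Galt 10, U→Galt 88. Service 322; fixed 120; total 442.
{Dover, Galt}: P→Dover 34, Q→Dover 110, R→Galt 92, S→Dover 54, T→Galt 10, U→Galt 88. Service 388; fixed 71; total 459.
{Dover, Calder, Vance, Galt}: service 278 + fixed 187 = 465
{Dover, Calder, Elton, Vance, Galt}: service 255 + fixed 250 = 505
No other subset beats 442.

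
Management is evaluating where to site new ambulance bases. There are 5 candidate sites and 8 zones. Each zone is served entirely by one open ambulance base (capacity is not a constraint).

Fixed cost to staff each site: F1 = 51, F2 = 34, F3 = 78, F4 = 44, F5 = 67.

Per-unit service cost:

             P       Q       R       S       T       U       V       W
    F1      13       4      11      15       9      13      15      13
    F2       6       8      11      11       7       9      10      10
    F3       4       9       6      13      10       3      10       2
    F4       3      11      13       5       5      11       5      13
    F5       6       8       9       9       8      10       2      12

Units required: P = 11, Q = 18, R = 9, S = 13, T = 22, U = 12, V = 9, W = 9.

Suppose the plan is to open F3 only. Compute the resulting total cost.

Total cost: 871

Each zone is assigned to its cheapest site among the open ones.
{F3}: P→F3 4·11=44, Q→F3 9·18=162, R→F3 6·9=54, S→F3 13·13=169, T→F3 10·22=220, U→F3 3·12=36, V→F3 10·9=90, W→F3 2·9=18. Service 793; fixed 78; total 871.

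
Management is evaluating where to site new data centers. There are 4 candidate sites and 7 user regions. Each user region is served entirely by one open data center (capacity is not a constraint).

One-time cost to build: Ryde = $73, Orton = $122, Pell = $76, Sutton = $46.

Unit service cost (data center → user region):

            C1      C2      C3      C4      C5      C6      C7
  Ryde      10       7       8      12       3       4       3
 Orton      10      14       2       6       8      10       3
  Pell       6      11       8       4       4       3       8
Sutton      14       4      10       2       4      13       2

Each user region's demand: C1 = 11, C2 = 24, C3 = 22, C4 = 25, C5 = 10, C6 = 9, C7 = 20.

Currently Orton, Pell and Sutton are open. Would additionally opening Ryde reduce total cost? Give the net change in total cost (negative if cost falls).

Current service cost with {Orton, Pell, Sutton}: 363.
Adding Ryde: each user region re-picks its cheapest; new service cost 353, saving 10.
Extra fixed cost: 73. Net change = 73 − 10 = 63.
(Totals: 607 → 670.)

No — net change +63 (cost rises by 63).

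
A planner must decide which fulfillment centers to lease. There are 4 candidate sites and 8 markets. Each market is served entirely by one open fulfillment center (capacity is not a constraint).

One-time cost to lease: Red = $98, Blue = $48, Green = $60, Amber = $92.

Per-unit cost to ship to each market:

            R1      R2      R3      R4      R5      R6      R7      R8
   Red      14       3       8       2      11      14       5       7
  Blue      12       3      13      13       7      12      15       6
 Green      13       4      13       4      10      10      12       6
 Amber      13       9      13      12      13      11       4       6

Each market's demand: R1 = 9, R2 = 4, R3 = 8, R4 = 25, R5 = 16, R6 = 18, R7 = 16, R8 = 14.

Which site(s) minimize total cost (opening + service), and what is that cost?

Open Red and Blue; minimum total cost 872.

For any fixed open set, each market goes to its cheapest open site; total = fixed + service.
{Red, Blue}: R1→Blue 12·9=108, R2→Red 3·4=12, R3→Red 8·8=64, R4→Red 2·25=50, R5→Blue 7·16=112, R6→Blue 12·18=216, R7→Red 5·16=80, R8→Blue 6·14=84. Service 726; fixed 146; total 872.
{Red, Blue, Green}: service 690 + fixed 206 = 896
{Red, Green}: R1→Green 13·9=117, R2→Red 3·4=12, R3→Red 8·8=64, R4→Red 2·25=50, R5→Green 10·16=160, R6→Green 10·18=180, R7→Red 5·16=80, R8→Green 6·14=84. Service 747; fixed 158; total 905.
{Red, Blue, Green, Amber}: R1→Blue 12·9=108, R2→Red 3·4=12, R3→Red 8·8=64, R4→Red 2·25=50, R5→Blue 7·16=112, R6→Green 10·18=180, R7→Amber 4·16=64, R8→Blue 6·14=84. Service 674; fixed 298; total 972.
(All 15 nonempty subsets were checked; Red and Blue is lowest.)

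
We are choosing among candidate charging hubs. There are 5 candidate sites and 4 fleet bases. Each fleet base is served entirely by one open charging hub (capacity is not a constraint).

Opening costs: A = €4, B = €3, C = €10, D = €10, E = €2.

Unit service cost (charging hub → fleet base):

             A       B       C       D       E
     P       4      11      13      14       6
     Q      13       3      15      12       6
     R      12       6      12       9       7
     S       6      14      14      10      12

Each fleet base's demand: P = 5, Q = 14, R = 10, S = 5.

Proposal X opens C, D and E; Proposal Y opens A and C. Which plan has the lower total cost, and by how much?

Proposal X is cheaper by 110.

Proposal X: {C, D, E}: P→E 6·5=30, Q→E 6·14=84, R→E 7·10=70, S→D 10·5=50. Service 234; fixed 22; total 256.
Proposal Y: {A, C}: P→A 4·5=20, Q→A 13·14=182, R→A 12·10=120, S→A 6·5=30. Service 352; fixed 14; total 366.
Difference: |256 − 366| = 110.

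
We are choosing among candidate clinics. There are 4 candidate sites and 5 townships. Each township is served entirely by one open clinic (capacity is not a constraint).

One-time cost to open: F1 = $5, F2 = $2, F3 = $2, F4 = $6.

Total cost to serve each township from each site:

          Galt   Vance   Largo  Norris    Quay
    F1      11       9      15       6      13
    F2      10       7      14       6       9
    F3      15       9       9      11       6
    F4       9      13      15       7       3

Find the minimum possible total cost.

Minimum total cost: 42

For any fixed open set, each township goes to its cheapest open site; total = fixed + service.
{F2, F3}: Galt→F2 10, Vance→F2 7, Largo→F3 9, Norris→F2 6, Quay→F3 6. Service 38; fixed 4; total 42.
{F2, F3, F4}: service 34 + fixed 10 = 44
{F3, F4}: service 37 + fixed 8 = 45
{F1, F2, F3, F4}: service 34 + fixed 15 = 49
No other subset beats 42.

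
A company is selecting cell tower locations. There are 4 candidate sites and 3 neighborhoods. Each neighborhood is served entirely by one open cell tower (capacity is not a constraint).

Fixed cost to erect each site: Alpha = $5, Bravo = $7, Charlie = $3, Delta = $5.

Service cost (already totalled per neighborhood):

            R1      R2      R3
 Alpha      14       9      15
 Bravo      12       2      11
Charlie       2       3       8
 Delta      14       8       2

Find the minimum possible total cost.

Minimum total cost: 15

For any fixed open set, each neighborhood goes to its cheapest open site; total = fixed + service.
{Charlie, Delta}: R1→Charlie 2, R2→Charlie 3, R3→Delta 2. Service 7; fixed 8; total 15.
{Charlie}: service 13 + fixed 3 = 16
{Alpha, Charlie, Delta}: service 7 + fixed 13 = 20
{Alpha, Bravo, Charlie, Delta}: R1→Charlie 2, R2→Bravo 2, R3→Delta 2. Service 6; fixed 20; total 26.
(All 15 nonempty subsets were checked; Charlie and Delta is lowest.)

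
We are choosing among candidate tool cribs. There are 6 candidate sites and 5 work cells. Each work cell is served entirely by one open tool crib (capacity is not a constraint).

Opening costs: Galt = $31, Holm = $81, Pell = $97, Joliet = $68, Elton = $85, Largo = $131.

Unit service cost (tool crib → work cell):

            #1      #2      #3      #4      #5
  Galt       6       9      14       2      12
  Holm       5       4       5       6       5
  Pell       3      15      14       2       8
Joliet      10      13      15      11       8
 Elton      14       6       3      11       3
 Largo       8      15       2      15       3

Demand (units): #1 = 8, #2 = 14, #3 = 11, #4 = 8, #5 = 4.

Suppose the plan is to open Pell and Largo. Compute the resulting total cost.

Each work cell is assigned to its cheapest site among the open ones.
{Pell, Largo}: #1→Pell 3·8=24, #2→Pell 15·14=210, #3→Largo 2·11=22, #4→Pell 2·8=16, #5→Largo 3·4=12. Service 284; fixed 228; total 512.

Total cost: 512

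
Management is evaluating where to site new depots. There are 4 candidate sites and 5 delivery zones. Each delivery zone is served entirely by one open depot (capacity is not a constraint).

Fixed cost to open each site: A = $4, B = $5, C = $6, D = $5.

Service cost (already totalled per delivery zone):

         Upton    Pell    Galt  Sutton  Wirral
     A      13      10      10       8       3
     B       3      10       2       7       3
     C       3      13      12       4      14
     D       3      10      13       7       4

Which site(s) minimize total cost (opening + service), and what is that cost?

For any fixed open set, each delivery zone goes to its cheapest open site; total = fixed + service.
{B}: Upton→B 3, Pell→B 10, Galt→B 2, Sutton→B 7, Wirral→B 3. Service 25; fixed 5; total 30.
{B, C}: service 22 + fixed 11 = 33
{A, B}: Upton→B 3, Pell→A 10, Galt→B 2, Sutton→B 7, Wirral→A 3. Service 25; fixed 9; total 34.
{A, B, C, D}: Upton→B 3, Pell→A 10, Galt→B 2, Sutton→C 4, Wirral→A 3. Service 22; fixed 20; total 42.
No other subset beats 30.

Open B only; minimum total cost 30.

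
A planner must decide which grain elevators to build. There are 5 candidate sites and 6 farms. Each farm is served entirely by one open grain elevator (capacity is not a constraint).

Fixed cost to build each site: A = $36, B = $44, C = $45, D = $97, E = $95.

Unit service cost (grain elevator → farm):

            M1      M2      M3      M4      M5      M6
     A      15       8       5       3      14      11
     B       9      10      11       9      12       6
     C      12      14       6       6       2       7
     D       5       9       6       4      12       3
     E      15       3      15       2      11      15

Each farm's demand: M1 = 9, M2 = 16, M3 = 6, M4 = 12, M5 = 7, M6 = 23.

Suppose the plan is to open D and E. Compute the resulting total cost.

Each farm is assigned to its cheapest site among the open ones.
{D, E}: M1→D 5·9=45, M2→E 3·16=48, M3→D 6·6=36, M4→E 2·12=24, M5→E 11·7=77, M6→D 3·23=69. Service 299; fixed 192; total 491.

Total cost: 491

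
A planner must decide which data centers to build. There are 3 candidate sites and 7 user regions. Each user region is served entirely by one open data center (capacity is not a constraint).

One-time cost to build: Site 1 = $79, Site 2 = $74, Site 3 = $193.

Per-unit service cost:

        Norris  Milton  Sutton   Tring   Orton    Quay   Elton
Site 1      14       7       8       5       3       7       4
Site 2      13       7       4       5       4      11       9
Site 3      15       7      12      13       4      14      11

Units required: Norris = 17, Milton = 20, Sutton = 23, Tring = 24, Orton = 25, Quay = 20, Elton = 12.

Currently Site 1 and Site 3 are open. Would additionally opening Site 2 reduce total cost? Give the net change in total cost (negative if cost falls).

Yes — net change −35 (cost falls by 35).

Current service cost with {Site 1, Site 3}: 945.
Adding Site 2: each user region re-picks its cheapest; new service cost 836, saving 109.
Extra fixed cost: 74. Net change = 74 − 109 = -35.
(Totals: 1217 → 1182.)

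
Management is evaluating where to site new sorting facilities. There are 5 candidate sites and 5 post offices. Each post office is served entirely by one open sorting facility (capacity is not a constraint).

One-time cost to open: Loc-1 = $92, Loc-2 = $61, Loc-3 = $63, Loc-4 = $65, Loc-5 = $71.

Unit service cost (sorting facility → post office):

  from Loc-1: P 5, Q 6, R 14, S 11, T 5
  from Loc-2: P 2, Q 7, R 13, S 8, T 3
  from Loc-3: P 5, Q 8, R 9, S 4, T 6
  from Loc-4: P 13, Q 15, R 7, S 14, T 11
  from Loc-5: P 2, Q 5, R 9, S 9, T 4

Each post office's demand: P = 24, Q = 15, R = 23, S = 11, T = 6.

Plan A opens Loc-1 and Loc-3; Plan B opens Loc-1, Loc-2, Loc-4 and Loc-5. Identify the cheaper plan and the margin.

Plan A: {Loc-1, Loc-3}: P→Loc-1 5·24=120, Q→Loc-1 6·15=90, R→Loc-3 9·23=207, S→Loc-3 4·11=44, T→Loc-1 5·6=30. Service 491; fixed 155; total 646.
Plan B: {Loc-1, Loc-2, Loc-4, Loc-5}: P→Loc-2 2·24=48, Q→Loc-5 5·15=75, R→Loc-4 7·23=161, S→Loc-2 8·11=88, T→Loc-2 3·6=18. Service 390; fixed 289; total 679.
Difference: |646 − 679| = 33.

Plan A is cheaper by 33.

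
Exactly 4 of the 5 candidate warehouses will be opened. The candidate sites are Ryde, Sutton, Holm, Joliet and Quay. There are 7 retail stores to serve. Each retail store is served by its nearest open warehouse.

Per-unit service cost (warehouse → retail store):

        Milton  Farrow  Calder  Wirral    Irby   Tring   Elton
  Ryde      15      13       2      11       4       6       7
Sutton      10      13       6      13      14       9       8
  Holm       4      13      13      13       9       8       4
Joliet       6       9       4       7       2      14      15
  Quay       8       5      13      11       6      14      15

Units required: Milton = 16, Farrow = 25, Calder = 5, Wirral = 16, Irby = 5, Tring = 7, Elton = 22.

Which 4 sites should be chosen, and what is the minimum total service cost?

Choose Ryde, Holm, Joliet and Quay; total service cost 451.

With exactly 4 open, each retail store uses its cheapest among the chosen.
{Ryde, Holm, Joliet, Quay}: Milton→Holm 4·16=64, Farrow→Quay 5·25=125, Calder→Ryde 2·5=10, Wirral→Joliet 7·16=112, Irby→Joliet 2·5=10, Tring→Ryde 6·7=42, Elton→Holm 4·22=88. Service cost 451.
{Sutton, Holm, Joliet, Quay}: service cost 475
{Ryde, Sutton, Holm, Quay}: service cost 525
Among all 5 size-4 choices, {Ryde, Holm, Joliet, Quay} is lowest.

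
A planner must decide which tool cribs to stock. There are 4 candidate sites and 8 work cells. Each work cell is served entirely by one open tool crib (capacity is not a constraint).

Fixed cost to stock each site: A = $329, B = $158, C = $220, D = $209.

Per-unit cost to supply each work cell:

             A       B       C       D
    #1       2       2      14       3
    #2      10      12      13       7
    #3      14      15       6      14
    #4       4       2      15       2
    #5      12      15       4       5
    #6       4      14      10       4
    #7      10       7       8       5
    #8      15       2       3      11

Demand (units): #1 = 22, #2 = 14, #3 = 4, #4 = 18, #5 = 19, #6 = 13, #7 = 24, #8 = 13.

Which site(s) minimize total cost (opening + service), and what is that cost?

For any fixed open set, each work cell goes to its cheapest open site; total = fixed + service.
{D}: #1→D 3·22=66, #2→D 7·14=98, #3→D 14·4=56, #4→D 2·18=36, #5→D 5·19=95, #6→D 4·13=52, #7→D 5·24=120, #8→D 11·13=143. Service 666; fixed 209; total 875.
{B, D}: service 527 + fixed 367 = 894
{C, D}: #1→D 3·22=66, #2→D 7·14=98, #3→C 6·4=24, #4→D 2·18=36, #5→C 4·19=76, #6→D 4·13=52, #7→D 5·24=120, #8→C 3·13=39. Service 511; fixed 429; total 940.
{A, B, C, D}: service 476 + fixed 916 = 1392
(All 15 nonempty subsets were checked; D only is lowest.)

Open D only; minimum total cost 875.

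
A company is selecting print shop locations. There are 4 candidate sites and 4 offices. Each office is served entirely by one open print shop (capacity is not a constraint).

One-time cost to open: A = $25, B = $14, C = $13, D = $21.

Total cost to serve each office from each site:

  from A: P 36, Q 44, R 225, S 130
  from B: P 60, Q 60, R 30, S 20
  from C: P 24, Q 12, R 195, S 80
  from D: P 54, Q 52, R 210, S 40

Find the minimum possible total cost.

Minimum total cost: 113

For any fixed open set, each office goes to its cheapest open site; total = fixed + service.
{B, C}: P→C 24, Q→C 12, R→B 30, S→B 20. Service 86; fixed 27; total 113.
{B, C, D}: service 86 + fixed 48 = 134
{A, B, C}: service 86 + fixed 52 = 138
{A, B, C, D}: service 86 + fixed 73 = 159
No other subset beats 113.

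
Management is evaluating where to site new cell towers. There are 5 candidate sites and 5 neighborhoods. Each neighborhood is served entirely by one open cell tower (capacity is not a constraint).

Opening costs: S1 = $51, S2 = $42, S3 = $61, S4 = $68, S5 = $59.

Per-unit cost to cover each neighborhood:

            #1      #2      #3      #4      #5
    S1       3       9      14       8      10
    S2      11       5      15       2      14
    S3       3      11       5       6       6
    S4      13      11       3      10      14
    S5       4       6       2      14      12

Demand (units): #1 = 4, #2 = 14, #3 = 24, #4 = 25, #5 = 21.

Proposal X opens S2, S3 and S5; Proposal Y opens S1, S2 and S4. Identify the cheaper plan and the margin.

Proposal X: {S2, S3, S5}: #1→S3 3·4=12, #2→S2 5·14=70, #3→S5 2·24=48, #4→S2 2·25=50, #5→S3 6·21=126. Service 306; fixed 162; total 468.
Proposal Y: {S1, S2, S4}: #1→S1 3·4=12, #2→S2 5·14=70, #3→S4 3·24=72, #4→S2 2·25=50, #5→S1 10·21=210. Service 414; fixed 161; total 575.
Difference: |468 − 575| = 107.

Proposal X is cheaper by 107.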